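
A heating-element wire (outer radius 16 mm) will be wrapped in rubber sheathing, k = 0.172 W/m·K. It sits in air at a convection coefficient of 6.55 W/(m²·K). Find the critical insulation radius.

For a cylinder r_cr = k/h = 0.172/6.55
r_cr = 26.3 mm; since the bare radius (16 mm) is below r_cr, adding a thin layer of insulation will *increase* heat loss.

r_cr ≈ 26.3 mm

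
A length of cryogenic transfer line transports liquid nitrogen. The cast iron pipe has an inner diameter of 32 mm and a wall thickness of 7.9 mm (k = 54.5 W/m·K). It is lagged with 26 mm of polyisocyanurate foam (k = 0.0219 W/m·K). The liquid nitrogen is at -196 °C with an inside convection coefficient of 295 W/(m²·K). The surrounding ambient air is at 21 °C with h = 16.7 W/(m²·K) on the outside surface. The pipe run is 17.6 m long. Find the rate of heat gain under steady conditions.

Treating each annulus and film as a series resistance:
R_inner film = 1/(h_i·2πr₁L) = 1/(295×2π×0.016×17.6) = 0.001916 K/W
R_cast iron pipe wall = ln(23.9/16)/(2π×54.5×17.6) = 6.658×10^-5 K/W
R_polyisocyanurate foam = ln(49.9/23.9)/(2π×0.0219×17.6) = 0.304 K/W
R_outer film = 1/(h_o·2πr_oL) = 1/(16.7×2π×0.0499×17.6) = 0.01085 K/W
R_total = 0.3168 K/W
Q = ΔT/R_total = 217/0.3168

Q ≈ 685 W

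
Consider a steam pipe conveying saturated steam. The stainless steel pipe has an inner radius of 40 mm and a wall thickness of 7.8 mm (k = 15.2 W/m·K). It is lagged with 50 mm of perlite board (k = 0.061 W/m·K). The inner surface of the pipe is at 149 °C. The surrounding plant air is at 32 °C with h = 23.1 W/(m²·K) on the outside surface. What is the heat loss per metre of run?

Treating each annulus and film as a series resistance:
R_stainless steel pipe wall = ln(47.8/40)/(2π×15.2×1) = 0.001865 K/W
R_perlite board = ln(97.8/47.8)/(2π×0.061×1) = 1.868 K/W
R_outer film = 1/(h_o·2πr_oL) = 1/(23.1×2π×0.0978×1) = 0.07045 K/W
R_total = 1.94 K/W
Q = ΔT/R_total = 117/1.94

q′ ≈ 60.3 W/m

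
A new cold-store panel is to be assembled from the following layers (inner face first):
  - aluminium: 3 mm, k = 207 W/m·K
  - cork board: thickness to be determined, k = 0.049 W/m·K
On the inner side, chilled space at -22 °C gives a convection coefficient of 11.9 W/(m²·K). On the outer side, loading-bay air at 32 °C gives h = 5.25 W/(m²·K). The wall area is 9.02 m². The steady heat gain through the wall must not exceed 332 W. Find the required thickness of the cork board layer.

Series thermal resistances:
R_inner film = 1/(h_i·A) = 1/(11.9×9.02) = 0.009316 K/W
R_aluminium = L/(kA) = 0.003/(207×9.02) = 1.607×10^-6 K/W
R_outer film = 1/(h_o·A) = 1/(5.25×9.02) = 0.02112 K/W
Sum of the known resistances R_other = 0.03044 K/W
Required total resistance R_tot = ΔT/Q_allow = 54/332 = 0.1627 K/W
R_cork board = R_tot − R_other = 0.1322 K/W
L = R·k·A = 0.1322×0.049×9.02

L ≈ 58.4 mm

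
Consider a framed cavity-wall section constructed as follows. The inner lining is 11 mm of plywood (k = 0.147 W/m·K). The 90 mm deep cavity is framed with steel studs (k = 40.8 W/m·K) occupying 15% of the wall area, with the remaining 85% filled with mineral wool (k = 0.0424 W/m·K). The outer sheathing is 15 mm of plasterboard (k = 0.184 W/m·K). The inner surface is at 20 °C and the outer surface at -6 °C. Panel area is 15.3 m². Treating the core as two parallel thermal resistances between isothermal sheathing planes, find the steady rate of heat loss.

Sheathing layers in series; stud and cavity paths in parallel between them.
R_inner = 0.011/(0.147×15.3) = 0.004891 K/W
R_stud  = 0.09/(40.8×0.15×15.3) = 9.612×10^-4 K/W
R_cav   = 0.09/(0.0424×0.85×15.3) = 0.1632 K/W
1/R_core = 1/R_stud + 1/R_cav → R_core = 9.555×10^-4 K/W
R_outer = 0.015/(0.184×15.3) = 0.005328 K/W
R_total = 0.01117 K/W
Q = ΔT/R_total = 26/0.01117

Q ≈ 2330 W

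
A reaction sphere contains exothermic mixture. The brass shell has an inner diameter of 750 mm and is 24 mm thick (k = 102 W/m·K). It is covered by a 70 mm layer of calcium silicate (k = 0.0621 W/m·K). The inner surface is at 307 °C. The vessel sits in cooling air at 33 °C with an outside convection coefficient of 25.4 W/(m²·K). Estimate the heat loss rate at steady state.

Q ≈ 555 W

Spherical conduction: R = (1/r_in − 1/r_out)/(4πk) per layer; series-sum.
R_brass shell = (1/0.375 − 1/0.399)/(4π×102) = 1.251×10^-4 K/W
R_calcium silicate = (1/0.399 − 1/0.469)/(4π×0.0621) = 0.4793 K/W
R_outer film = 1/(h·4πr_o²) = 1/(25.4×4π×0.469²) = 0.01424 K/W
R_total = 0.4937 K/W
Q = ΔT/R_total = 274/0.4937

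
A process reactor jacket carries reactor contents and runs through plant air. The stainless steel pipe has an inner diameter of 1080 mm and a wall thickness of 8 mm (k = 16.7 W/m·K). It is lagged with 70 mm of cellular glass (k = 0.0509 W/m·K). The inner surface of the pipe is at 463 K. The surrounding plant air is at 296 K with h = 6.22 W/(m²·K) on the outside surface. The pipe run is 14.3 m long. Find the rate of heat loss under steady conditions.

Treating each annulus and film as a series resistance:
R_stainless steel pipe wall = ln(548/540)/(2π×16.7×14.3) = 9.801×10^-6 K/W
R_cellular glass = ln(618/548)/(2π×0.0509×14.3) = 0.02629 K/W
R_outer film = 1/(h_o·2πr_oL) = 1/(6.22×2π×0.618×14.3) = 0.002895 K/W
R_total = 0.02919 K/W
Q = ΔT/R_total = 167/0.02919

Q ≈ 5720 W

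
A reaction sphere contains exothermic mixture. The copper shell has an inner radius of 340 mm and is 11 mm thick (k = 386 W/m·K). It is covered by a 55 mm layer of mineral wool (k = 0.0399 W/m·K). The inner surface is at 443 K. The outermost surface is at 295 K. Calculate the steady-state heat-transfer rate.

For a spherical shell R = (1/r₁ − 1/r₂)/(4πk); film R = 1/(h·4πr²). In series:
R_copper shell = (1/0.34 − 1/0.351)/(4π×386) = 1.9×10^-5 K/W
R_mineral wool = (1/0.351 − 1/0.406)/(4π×0.0399) = 0.7697 K/W
R_total = 0.7698 K/W
Q = ΔT/R_total = 148/0.7698

Q ≈ 192 W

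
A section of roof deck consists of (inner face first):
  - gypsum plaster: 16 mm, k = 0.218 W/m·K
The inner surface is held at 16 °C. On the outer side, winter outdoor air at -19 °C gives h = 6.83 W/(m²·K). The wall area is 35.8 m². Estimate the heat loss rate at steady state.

Treating each layer as a thermal resistance in series:
R_gypsum plaster = L/(kA) = 0.016/(0.218×35.8) = 0.00205 K/W
R_outer film = 1/(h_o·A) = 1/(6.83×35.8) = 0.00409 K/W
R_total = 0.00614 K/W
Q = ΔT / R_total = 35 / 0.00614

Q ≈ 5700 W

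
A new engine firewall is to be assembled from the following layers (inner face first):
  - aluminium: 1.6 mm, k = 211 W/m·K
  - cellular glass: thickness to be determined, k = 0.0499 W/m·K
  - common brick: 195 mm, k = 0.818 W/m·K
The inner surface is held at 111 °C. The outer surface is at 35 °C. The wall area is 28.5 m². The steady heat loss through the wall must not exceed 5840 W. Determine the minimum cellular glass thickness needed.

Series thermal resistances:
R_aluminium = L/(kA) = 0.0016/(211×28.5) = 2.661×10^-7 K/W
R_common brick = L/(kA) = 0.195/(0.818×28.5) = 0.008364 K/W
Sum of the known resistances R_other = 0.008365 K/W
Required total resistance R_tot = ΔT/Q_allow = 76/5840 = 0.01301 K/W
R_cellular glass = R_tot − R_other = 0.004649 K/W
L = R·k·A = 0.004649×0.0499×28.5

L ≈ 6.61 mm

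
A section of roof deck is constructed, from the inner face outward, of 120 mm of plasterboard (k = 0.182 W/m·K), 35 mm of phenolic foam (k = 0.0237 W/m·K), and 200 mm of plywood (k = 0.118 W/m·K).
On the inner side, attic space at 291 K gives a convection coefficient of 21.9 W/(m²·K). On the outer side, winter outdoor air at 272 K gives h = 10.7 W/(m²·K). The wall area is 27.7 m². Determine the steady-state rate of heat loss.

Q ≈ 133 W

Thermal resistances in series:
R_inner film = 1/(h_i·A) = 1/(21.9×27.7) = 0.001648 K/W
R_plasterboard = L/(kA) = 0.12/(0.182×27.7) = 0.0238 K/W
R_phenolic foam = L/(kA) = 0.035/(0.0237×27.7) = 0.05331 K/W
R_plywood = L/(kA) = 0.2/(0.118×27.7) = 0.06119 K/W
R_outer film = 1/(h_o·A) = 1/(10.7×27.7) = 0.003374 K/W
R_total = 0.1433 K/W
Q = ΔT / R_total = 19 / 0.1433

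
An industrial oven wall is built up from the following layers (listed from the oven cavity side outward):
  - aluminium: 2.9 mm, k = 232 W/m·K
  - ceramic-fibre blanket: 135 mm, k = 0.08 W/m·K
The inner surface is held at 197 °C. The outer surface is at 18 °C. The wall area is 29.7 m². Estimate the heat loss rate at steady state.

Thermal resistances in series:
R_aluminium = L/(kA) = 0.0029/(232×29.7) = 4.209×10^-7 K/W
R_ceramic-fibre blanket = L/(kA) = 0.135/(0.08×29.7) = 0.05682 K/W
R_total = 0.05682 K/W
Q = ΔT / R_total = 179 / 0.05682

Q ≈ 3150 W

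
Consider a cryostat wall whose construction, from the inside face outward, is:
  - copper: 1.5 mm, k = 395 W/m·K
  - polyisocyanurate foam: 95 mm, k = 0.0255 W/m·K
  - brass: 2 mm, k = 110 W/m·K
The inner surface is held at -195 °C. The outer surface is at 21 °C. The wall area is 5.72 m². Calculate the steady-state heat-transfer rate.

Series thermal resistances:
R_copper = L/(kA) = 0.0015/(395×5.72) = 6.639×10^-7 K/W
R_polyisocyanurate foam = L/(kA) = 0.095/(0.0255×5.72) = 0.6513 K/W
R_brass = L/(kA) = 0.002/(110×5.72) = 3.179×10^-6 K/W
R_total = 0.6513 K/W
Q = ΔT / R_total = 216 / 0.6513

Q ≈ 332 W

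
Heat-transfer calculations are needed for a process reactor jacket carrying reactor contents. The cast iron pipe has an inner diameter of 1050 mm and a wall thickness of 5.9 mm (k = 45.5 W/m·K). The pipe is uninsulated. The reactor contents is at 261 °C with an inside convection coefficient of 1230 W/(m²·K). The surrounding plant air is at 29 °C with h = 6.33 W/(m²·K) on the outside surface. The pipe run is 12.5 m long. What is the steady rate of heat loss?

Q ≈ 60900 W

Radial resistances (cylindrical: R_cond = ln(r_o/r_i)/(2πkL), R_conv = 1/(h·2πrL)):
R_inner film = 1/(h_i·2πr₁L) = 1/(1230×2π×0.525×12.5) = 1.972×10^-5 K/W
R_cast iron pipe wall = ln(530.9/525)/(2π×45.5×12.5) = 3.127×10^-6 K/W
R_outer film = 1/(h_o·2πr_oL) = 1/(6.33×2π×0.5309×12.5) = 0.003789 K/W
R_total = 0.003812 K/W
Q = ΔT/R_total = 232/0.003812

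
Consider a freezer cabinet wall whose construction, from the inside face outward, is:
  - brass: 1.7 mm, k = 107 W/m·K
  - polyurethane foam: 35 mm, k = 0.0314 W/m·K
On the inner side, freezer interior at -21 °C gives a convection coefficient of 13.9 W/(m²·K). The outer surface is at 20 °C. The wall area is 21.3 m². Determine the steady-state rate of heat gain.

Q ≈ 736 W

Thermal resistances in series:
R_inner film = 1/(h_i·A) = 1/(13.9×21.3) = 0.003378 K/W
R_brass = L/(kA) = 0.0017/(107×21.3) = 7.459×10^-7 K/W
R_polyurethane foam = L/(kA) = 0.035/(0.0314×21.3) = 0.05233 K/W
R_total = 0.05571 K/W
Q = ΔT / R_total = 41 / 0.05571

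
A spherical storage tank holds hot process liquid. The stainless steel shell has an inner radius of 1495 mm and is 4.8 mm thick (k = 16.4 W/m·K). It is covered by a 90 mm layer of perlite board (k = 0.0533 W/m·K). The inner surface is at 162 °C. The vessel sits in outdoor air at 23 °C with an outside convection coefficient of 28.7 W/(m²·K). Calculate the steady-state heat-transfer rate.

Each spherical layer contributes R = (1/r_i − 1/r_o)/(4πk):
R_stainless steel shell = (1/1.495 − 1/1.4998)/(4π×16.4) = 1.039×10^-5 K/W
R_perlite board = (1/1.4998 − 1/1.5898)/(4π×0.0533) = 0.05635 K/W
R_outer film = 1/(h·4πr_o²) = 1/(28.7×4π×1.5898²) = 0.001097 K/W
R_total = 0.05746 K/W
Q = ΔT/R_total = 139/0.05746

Q ≈ 2420 W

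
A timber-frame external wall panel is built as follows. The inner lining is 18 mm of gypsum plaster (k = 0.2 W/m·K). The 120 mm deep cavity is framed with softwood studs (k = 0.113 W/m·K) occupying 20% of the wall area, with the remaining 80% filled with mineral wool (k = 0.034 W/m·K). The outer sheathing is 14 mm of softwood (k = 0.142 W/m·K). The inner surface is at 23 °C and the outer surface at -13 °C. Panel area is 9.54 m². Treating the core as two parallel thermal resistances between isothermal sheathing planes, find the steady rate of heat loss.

Q ≈ 132 W

Sheathing layers in series; stud and cavity paths in parallel between them.
R_inner = 0.018/(0.2×9.54) = 0.009434 K/W
R_stud  = 0.12/(0.113×0.2×9.54) = 0.5566 K/W
R_cav   = 0.12/(0.034×0.8×9.54) = 0.4624 K/W
1/R_core = 1/R_stud + 1/R_cav → R_core = 0.2526 K/W
R_outer = 0.014/(0.142×9.54) = 0.01033 K/W
R_total = 0.2724 K/W
Q = ΔT/R_total = 36/0.2724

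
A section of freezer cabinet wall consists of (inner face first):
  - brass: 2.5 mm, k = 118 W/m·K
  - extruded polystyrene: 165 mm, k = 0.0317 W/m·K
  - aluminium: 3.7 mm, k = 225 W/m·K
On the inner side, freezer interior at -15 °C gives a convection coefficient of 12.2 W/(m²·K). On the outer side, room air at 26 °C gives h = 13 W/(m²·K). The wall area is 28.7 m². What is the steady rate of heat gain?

Series thermal resistances:
R_inner film = 1/(h_i·A) = 1/(12.2×28.7) = 0.002856 K/W
R_brass = L/(kA) = 0.0025/(118×28.7) = 7.382×10^-7 K/W
R_extruded polystyrene = L/(kA) = 0.165/(0.0317×28.7) = 0.1814 K/W
R_aluminium = L/(kA) = 0.0037/(225×28.7) = 5.73×10^-7 K/W
R_outer film = 1/(h_o·A) = 1/(13×28.7) = 0.00268 K/W
R_total = 0.1869 K/W
Q = ΔT / R_total = 41 / 0.1869

Q ≈ 219 W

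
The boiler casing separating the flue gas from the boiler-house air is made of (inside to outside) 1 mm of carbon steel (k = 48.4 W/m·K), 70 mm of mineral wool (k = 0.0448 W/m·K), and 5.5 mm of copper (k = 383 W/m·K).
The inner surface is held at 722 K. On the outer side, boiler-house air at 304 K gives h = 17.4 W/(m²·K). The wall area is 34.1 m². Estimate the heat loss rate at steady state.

Q ≈ 8800 W

Treating each layer as a thermal resistance in series:
R_carbon steel = L/(kA) = 0.001/(48.4×34.1) = 6.059×10^-7 K/W
R_mineral wool = L/(kA) = 0.07/(0.0448×34.1) = 0.04582 K/W
R_copper = L/(kA) = 0.0055/(383×34.1) = 4.211×10^-7 K/W
R_outer film = 1/(h_o·A) = 1/(17.4×34.1) = 0.001685 K/W
R_total = 0.04751 K/W
Q = ΔT / R_total = 418 / 0.04751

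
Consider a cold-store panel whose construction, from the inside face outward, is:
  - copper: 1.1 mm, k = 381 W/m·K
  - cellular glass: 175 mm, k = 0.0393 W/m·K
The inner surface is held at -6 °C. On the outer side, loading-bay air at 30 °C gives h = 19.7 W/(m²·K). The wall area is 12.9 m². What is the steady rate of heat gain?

Treating each layer as a thermal resistance in series:
R_copper = L/(kA) = 0.0011/(381×12.9) = 2.238×10^-7 K/W
R_cellular glass = L/(kA) = 0.175/(0.0393×12.9) = 0.3452 K/W
R_outer film = 1/(h_o·A) = 1/(19.7×12.9) = 0.003935 K/W
R_total = 0.3491 K/W
Q = ΔT / R_total = 36 / 0.3491

Q ≈ 103 W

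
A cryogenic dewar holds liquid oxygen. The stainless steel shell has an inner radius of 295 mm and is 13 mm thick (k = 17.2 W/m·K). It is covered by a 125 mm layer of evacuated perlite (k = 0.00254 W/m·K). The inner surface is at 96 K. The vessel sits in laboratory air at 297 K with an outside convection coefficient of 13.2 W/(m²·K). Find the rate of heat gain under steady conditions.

Q ≈ 6.84 W

Radial (spherical) resistances in series:
R_stainless steel shell = (1/0.295 − 1/0.308)/(4π×17.2) = 6.62×10^-4 K/W
R_evacuated perlite = (1/0.308 − 1/0.433)/(4π×0.00254) = 29.36 K/W
R_outer film = 1/(h·4πr_o²) = 1/(13.2×4π×0.433²) = 0.03215 K/W
R_total = 29.4 K/W
Q = ΔT/R_total = 201/29.4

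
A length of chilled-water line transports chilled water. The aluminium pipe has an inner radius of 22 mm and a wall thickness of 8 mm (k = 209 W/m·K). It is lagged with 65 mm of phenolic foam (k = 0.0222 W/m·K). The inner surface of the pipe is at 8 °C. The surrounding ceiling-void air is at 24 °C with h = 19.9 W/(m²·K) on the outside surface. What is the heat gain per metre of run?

Treating each annulus and film as a series resistance:
R_aluminium pipe wall = ln(30/22)/(2π×209×1) = 2.362×10^-4 K/W
R_phenolic foam = ln(95/30)/(2π×0.0222×1) = 8.264 K/W
R_outer film = 1/(h_o·2πr_oL) = 1/(19.9×2π×0.095×1) = 0.08419 K/W
R_total = 8.348 K/W
Q = ΔT/R_total = 16/8.348

q′ ≈ 1.92 W/m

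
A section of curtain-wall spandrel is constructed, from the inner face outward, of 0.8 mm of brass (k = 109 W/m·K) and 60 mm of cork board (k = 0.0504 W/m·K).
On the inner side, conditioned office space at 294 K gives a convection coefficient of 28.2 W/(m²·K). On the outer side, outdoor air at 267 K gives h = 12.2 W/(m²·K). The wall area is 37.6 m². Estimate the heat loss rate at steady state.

Treating each layer as a thermal resistance in series:
R_inner film = 1/(h_i·A) = 1/(28.2×37.6) = 9.431×10^-4 K/W
R_brass = L/(kA) = 0.0008/(109×37.6) = 1.952×10^-7 K/W
R_cork board = L/(kA) = 0.06/(0.0504×37.6) = 0.03166 K/W
R_outer film = 1/(h_o·A) = 1/(12.2×37.6) = 0.00218 K/W
R_total = 0.03478 K/W
Q = ΔT / R_total = 27 / 0.03478

Q ≈ 776 W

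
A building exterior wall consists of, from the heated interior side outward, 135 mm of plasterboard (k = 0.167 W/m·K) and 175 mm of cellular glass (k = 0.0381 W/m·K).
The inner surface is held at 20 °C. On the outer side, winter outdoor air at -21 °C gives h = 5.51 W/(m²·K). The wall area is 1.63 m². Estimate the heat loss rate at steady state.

Model the wall as resistances in series:
R_plasterboard = L/(kA) = 0.135/(0.167×1.63) = 0.4959 K/W
R_cellular glass = L/(kA) = 0.175/(0.0381×1.63) = 2.818 K/W
R_outer film = 1/(h_o·A) = 1/(5.51×1.63) = 0.1113 K/W
R_total = 3.425 K/W
Q = ΔT / R_total = 41 / 3.425

Q ≈ 12 W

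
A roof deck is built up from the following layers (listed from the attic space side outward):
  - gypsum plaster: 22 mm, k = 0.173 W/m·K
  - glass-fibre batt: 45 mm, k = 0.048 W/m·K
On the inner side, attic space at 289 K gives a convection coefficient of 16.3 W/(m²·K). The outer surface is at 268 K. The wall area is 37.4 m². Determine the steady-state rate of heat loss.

Q ≈ 698 W

Series thermal resistances:
R_inner film = 1/(h_i·A) = 1/(16.3×37.4) = 0.00164 K/W
R_gypsum plaster = L/(kA) = 0.022/(0.173×37.4) = 0.0034 K/W
R_glass-fibre batt = L/(kA) = 0.045/(0.048×37.4) = 0.02507 K/W
R_total = 0.03011 K/W
Q = ΔT / R_total = 21 / 0.03011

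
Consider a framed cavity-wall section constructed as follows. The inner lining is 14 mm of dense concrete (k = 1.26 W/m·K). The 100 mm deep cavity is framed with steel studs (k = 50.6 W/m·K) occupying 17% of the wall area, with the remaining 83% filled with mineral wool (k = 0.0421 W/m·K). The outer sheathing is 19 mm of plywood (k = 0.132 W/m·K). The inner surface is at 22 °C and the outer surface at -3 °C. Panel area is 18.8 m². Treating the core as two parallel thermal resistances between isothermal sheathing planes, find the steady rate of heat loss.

Q ≈ 2820 W

Sheathing layers in series; stud and cavity paths in parallel between them.
R_inner = 0.014/(1.26×18.8) = 5.91×10^-4 K/W
R_stud  = 0.1/(50.6×0.17×18.8) = 6.184×10^-4 K/W
R_cav   = 0.1/(0.0421×0.83×18.8) = 0.1522 K/W
1/R_core = 1/R_stud + 1/R_cav → R_core = 6.159×10^-4 K/W
R_outer = 0.019/(0.132×18.8) = 0.007656 K/W
R_total = 0.008863 K/W
Q = ΔT/R_total = 25/0.008863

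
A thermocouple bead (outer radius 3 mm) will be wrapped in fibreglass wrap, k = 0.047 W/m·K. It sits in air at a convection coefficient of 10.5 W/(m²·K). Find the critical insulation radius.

For a sphere r_cr = 2k/h = 2×0.047/10.5
r_cr = 8.95 mm; since the bare radius (3 mm) is below r_cr, adding a thin layer of insulation will *increase* heat loss.

r_cr ≈ 8.95 mm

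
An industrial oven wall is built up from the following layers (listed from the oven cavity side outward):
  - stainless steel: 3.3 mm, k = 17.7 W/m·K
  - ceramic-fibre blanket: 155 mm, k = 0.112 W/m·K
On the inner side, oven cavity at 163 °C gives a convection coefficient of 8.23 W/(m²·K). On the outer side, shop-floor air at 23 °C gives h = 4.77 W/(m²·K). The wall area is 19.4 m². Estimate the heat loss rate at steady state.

Treating each layer as a thermal resistance in series:
R_inner film = 1/(h_i·A) = 1/(8.23×19.4) = 0.006263 K/W
R_stainless steel = L/(kA) = 0.0033/(17.7×19.4) = 9.61×10^-6 K/W
R_ceramic-fibre blanket = L/(kA) = 0.155/(0.112×19.4) = 0.07134 K/W
R_outer film = 1/(h_o·A) = 1/(4.77×19.4) = 0.01081 K/W
R_total = 0.08842 K/W
Q = ΔT / R_total = 140 / 0.08842

Q ≈ 1580 W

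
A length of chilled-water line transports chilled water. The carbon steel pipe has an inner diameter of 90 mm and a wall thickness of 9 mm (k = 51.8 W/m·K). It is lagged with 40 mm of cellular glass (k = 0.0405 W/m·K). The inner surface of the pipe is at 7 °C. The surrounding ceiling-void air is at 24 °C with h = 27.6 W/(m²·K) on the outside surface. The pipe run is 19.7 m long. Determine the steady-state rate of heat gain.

Q ≈ 149 W

Radial resistances (cylindrical: R_cond = ln(r_o/r_i)/(2πkL), R_conv = 1/(h·2πrL)):
R_carbon steel pipe wall = ln(54/45)/(2π×51.8×19.7) = 2.844×10^-5 K/W
R_cellular glass = ln(94/54)/(2π×0.0405×19.7) = 0.1106 K/W
R_outer film = 1/(h_o·2πr_oL) = 1/(27.6×2π×0.094×19.7) = 0.003114 K/W
R_total = 0.1137 K/W
Q = ΔT/R_total = 17/0.1137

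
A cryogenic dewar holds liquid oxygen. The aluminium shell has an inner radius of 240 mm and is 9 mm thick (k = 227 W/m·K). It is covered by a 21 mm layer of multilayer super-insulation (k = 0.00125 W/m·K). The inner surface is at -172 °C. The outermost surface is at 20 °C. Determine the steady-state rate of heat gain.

Q ≈ 9.66 W

Each spherical layer contributes R = (1/r_i − 1/r_o)/(4πk):
R_aluminium shell = (1/0.24 − 1/0.249)/(4π×227) = 5.28×10^-5 K/W
R_multilayer super-insulation = (1/0.249 − 1/0.27)/(4π×0.00125) = 19.89 K/W
R_total = 19.89 K/W
Q = ΔT/R_total = 192/19.89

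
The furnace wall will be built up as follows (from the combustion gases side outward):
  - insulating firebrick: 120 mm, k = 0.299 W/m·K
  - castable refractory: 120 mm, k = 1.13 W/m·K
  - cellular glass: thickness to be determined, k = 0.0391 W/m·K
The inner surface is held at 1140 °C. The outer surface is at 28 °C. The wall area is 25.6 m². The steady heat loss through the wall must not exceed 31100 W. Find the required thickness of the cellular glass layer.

L ≈ 15.9 mm

Series thermal resistances:
R_insulating firebrick = L/(kA) = 0.12/(0.299×25.6) = 0.01568 K/W
R_castable refractory = L/(kA) = 0.12/(1.13×25.6) = 0.004148 K/W
Sum of the known resistances R_other = 0.01983 K/W
Required total resistance R_tot = ΔT/Q_allow = 1112/31100 = 0.03576 K/W
R_cellular glass = R_tot − R_other = 0.01593 K/W
L = R·k·A = 0.01593×0.0391×25.6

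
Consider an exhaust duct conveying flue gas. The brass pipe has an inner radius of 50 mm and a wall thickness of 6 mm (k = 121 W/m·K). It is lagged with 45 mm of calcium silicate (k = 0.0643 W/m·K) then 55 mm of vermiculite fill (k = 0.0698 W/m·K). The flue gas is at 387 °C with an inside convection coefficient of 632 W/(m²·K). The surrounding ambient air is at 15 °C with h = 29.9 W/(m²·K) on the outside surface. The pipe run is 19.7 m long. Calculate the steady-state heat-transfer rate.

Q ≈ 2940 W

Treating each annulus and film as a series resistance:
R_inner film = 1/(h_i·2πr₁L) = 1/(632×2π×0.05×19.7) = 2.557×10^-4 K/W
R_brass pipe wall = ln(56/50)/(2π×121×19.7) = 7.567×10^-6 K/W
R_calcium silicate = ln(101/56)/(2π×0.0643×19.7) = 0.0741 K/W
R_vermiculite fill = ln(156/101)/(2π×0.0698×19.7) = 0.05032 K/W
R_outer film = 1/(h_o·2πr_oL) = 1/(29.9×2π×0.156×19.7) = 0.001732 K/W
R_total = 0.1264 K/W
Q = ΔT/R_total = 372/0.1264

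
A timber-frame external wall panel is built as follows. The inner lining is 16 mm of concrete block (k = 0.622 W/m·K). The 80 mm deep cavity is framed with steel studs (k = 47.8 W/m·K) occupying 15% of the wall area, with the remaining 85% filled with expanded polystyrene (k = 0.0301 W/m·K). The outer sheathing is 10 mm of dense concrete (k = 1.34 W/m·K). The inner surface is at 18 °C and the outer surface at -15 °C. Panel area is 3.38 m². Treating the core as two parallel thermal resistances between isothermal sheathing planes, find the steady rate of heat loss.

Q ≈ 2520 W

Sheathing layers in series; stud and cavity paths in parallel between them.
R_inner = 0.016/(0.622×3.38) = 0.00761 K/W
R_stud  = 0.08/(47.8×0.15×3.38) = 0.003301 K/W
R_cav   = 0.08/(0.0301×0.85×3.38) = 0.9251 K/W
1/R_core = 1/R_stud + 1/R_cav → R_core = 0.003289 K/W
R_outer = 0.01/(1.34×3.38) = 0.002208 K/W
R_total = 0.01311 K/W
Q = ΔT/R_total = 33/0.01311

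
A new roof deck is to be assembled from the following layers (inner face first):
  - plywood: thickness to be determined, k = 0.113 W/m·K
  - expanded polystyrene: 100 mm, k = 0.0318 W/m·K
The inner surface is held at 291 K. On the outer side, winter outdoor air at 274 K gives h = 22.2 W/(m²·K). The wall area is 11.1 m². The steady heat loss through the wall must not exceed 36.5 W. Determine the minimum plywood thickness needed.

Model the wall as resistances in series:
R_expanded polystyrene = L/(kA) = 0.1/(0.0318×11.1) = 0.2833 K/W
R_outer film = 1/(h_o·A) = 1/(22.2×11.1) = 0.004058 K/W
Sum of the known resistances R_other = 0.2874 K/W
Required total resistance R_tot = ΔT/Q_allow = 17/36.5 = 0.4658 K/W
R_plywood = R_tot − R_other = 0.1784 K/W
L = R·k·A = 0.1784×0.113×11.1

L ≈ 224 mm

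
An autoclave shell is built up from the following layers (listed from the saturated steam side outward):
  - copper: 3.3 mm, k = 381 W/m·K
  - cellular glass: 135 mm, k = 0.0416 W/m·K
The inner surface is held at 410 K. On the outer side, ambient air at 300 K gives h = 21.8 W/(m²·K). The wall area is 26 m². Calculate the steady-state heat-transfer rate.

Treating each layer as a thermal resistance in series:
R_copper = L/(kA) = 0.0033/(381×26) = 3.331×10^-7 K/W
R_cellular glass = L/(kA) = 0.135/(0.0416×26) = 0.1248 K/W
R_outer film = 1/(h_o·A) = 1/(21.8×26) = 0.001764 K/W
R_total = 0.1266 K/W
Q = ΔT / R_total = 110 / 0.1266

Q ≈ 869 W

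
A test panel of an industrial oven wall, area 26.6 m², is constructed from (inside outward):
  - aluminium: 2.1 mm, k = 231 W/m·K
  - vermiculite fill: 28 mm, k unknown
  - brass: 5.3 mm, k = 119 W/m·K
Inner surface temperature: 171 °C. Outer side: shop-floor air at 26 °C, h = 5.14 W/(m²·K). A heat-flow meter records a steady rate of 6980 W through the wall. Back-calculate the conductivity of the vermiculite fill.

Using the resistance-network approach (series):
R_aluminium = L/(kA) = 0.0021/(231×26.6) = 3.418×10^-7 K/W
R_brass = L/(kA) = 0.0053/(119×26.6) = 1.674×10^-6 K/W
R_outer film = 1/(h_o·A) = 1/(5.14×26.6) = 0.007314 K/W
Sum of known resistances R_other = 0.007316 K/W
Total R = ΔT/Q = 145/6980 = 0.02077 K/W
R_vermiculite fill = R_total − R_other = 0.01346 K/W
k = L/(R·A) = 0.028/(0.01346×26.6)

k ≈ 0.0782 W/(m·K)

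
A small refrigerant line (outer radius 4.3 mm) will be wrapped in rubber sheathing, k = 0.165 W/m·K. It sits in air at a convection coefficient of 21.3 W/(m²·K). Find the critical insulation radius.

For a cylinder r_cr = k/h = 0.165/21.3
r_cr = 7.75 mm; since the bare radius (4.3 mm) is below r_cr, adding a thin layer of insulation will *increase* heat loss.

r_cr ≈ 7.75 mm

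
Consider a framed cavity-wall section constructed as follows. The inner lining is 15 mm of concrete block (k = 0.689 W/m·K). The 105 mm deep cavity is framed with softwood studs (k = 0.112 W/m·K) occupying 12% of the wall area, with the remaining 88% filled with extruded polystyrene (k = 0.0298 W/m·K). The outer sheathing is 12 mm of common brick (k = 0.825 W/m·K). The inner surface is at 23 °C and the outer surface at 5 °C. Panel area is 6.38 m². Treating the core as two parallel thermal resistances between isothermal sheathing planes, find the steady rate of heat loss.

Q ≈ 42.8 W

Sheathing layers in series; stud and cavity paths in parallel between them.
R_inner = 0.015/(0.689×6.38) = 0.003412 K/W
R_stud  = 0.105/(0.112×0.12×6.38) = 1.225 K/W
R_cav   = 0.105/(0.0298×0.88×6.38) = 0.6276 K/W
1/R_core = 1/R_stud + 1/R_cav → R_core = 0.4149 K/W
R_outer = 0.012/(0.825×6.38) = 0.00228 K/W
R_total = 0.4206 K/W
Q = ΔT/R_total = 18/0.4206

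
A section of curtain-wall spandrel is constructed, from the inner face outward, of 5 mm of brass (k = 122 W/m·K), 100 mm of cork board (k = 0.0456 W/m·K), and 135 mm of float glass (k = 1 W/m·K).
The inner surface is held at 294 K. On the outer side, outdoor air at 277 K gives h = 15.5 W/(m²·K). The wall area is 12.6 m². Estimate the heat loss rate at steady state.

Series thermal resistances:
R_brass = L/(kA) = 0.005/(122×12.6) = 3.253×10^-6 K/W
R_cork board = L/(kA) = 0.1/(0.0456×12.6) = 0.174 K/W
R_float glass = L/(kA) = 0.135/(1×12.6) = 0.01071 K/W
R_outer film = 1/(h_o·A) = 1/(15.5×12.6) = 0.00512 K/W
R_total = 0.1899 K/W
Q = ΔT / R_total = 17 / 0.1899

Q ≈ 89.5 W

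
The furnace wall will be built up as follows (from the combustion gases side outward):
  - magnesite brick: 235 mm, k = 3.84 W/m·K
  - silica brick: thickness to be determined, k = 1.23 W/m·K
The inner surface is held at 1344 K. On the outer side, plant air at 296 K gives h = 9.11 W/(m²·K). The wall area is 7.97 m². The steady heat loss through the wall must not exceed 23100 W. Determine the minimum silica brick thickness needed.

L ≈ 234 mm

Thermal resistances in series:
R_magnesite brick = L/(kA) = 0.235/(3.84×7.97) = 0.007679 K/W
R_outer film = 1/(h_o·A) = 1/(9.11×7.97) = 0.01377 K/W
Sum of the known resistances R_other = 0.02145 K/W
Required total resistance R_tot = ΔT/Q_allow = 1048/23100 = 0.04537 K/W
R_silica brick = R_tot − R_other = 0.02392 K/W
L = R·k·A = 0.02392×1.23×7.97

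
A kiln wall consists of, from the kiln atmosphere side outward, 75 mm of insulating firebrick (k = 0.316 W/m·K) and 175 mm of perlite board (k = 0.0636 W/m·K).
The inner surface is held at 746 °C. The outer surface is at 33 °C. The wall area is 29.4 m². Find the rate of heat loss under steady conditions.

Q ≈ 7010 W

Thermal resistances in series:
R_insulating firebrick = L/(kA) = 0.075/(0.316×29.4) = 0.008073 K/W
R_perlite board = L/(kA) = 0.175/(0.0636×29.4) = 0.09359 K/W
R_total = 0.1017 K/W
Q = ΔT / R_total = 713 / 0.1017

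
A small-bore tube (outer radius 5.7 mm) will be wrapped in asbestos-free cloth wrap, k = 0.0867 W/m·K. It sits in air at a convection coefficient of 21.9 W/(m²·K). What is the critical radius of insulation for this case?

r_cr ≈ 3.96 mm

For a cylinder r_cr = k/h = 0.0867/21.9
r_cr = 3.96 mm; since the bare radius (5.7 mm) is above r_cr, any added insulation will reduce heat loss.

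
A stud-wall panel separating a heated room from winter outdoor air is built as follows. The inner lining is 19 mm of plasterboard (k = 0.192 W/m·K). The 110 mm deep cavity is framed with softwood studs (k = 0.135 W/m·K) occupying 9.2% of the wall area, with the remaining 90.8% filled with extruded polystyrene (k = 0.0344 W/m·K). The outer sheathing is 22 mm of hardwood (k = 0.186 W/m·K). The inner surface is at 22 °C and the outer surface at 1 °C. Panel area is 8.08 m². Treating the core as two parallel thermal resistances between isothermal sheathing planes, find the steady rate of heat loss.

Q ≈ 62 W

Sheathing layers in series; stud and cavity paths in parallel between them.
R_inner = 0.019/(0.192×8.08) = 0.01225 K/W
R_stud  = 0.11/(0.135×0.092×8.08) = 1.096 K/W
R_cav   = 0.11/(0.0344×0.908×8.08) = 0.4358 K/W
1/R_core = 1/R_stud + 1/R_cav → R_core = 0.3118 K/W
R_outer = 0.022/(0.186×8.08) = 0.01464 K/W
R_total = 0.3387 K/W
Q = ΔT/R_total = 21/0.3387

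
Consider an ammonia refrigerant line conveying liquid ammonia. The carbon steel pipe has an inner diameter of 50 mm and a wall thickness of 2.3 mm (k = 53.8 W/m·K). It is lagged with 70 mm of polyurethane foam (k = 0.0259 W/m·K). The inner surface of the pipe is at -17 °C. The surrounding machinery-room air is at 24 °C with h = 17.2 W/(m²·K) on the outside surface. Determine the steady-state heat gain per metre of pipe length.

Radial resistances (cylindrical: R_cond = ln(r_o/r_i)/(2πkL), R_conv = 1/(h·2πrL)):
R_carbon steel pipe wall = ln(27.3/25)/(2π×53.8×1) = 2.604×10^-4 K/W
R_polyurethane foam = ln(97.3/27.3)/(2π×0.0259×1) = 7.81 K/W
R_outer film = 1/(h_o·2πr_oL) = 1/(17.2×2π×0.0973×1) = 0.0951 K/W
R_total = 7.905 K/W
Q = ΔT/R_total = 41/7.905

q′ ≈ 5.19 W/m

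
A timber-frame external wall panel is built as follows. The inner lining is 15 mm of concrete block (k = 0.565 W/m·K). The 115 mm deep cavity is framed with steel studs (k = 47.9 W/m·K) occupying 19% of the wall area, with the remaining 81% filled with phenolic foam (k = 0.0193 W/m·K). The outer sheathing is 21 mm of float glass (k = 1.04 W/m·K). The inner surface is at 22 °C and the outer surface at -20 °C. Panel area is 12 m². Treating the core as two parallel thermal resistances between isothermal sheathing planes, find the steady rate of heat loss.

Sheathing layers in series; stud and cavity paths in parallel between them.
R_inner = 0.015/(0.565×12) = 0.002212 K/W
R_stud  = 0.115/(47.9×0.19×12) = 0.001053 K/W
R_cav   = 0.115/(0.0193×0.81×12) = 0.613 K/W
1/R_core = 1/R_stud + 1/R_cav → R_core = 0.001051 K/W
R_outer = 0.021/(1.04×12) = 0.001683 K/W
R_total = 0.004946 K/W
Q = ΔT/R_total = 42/0.004946

Q ≈ 8490 W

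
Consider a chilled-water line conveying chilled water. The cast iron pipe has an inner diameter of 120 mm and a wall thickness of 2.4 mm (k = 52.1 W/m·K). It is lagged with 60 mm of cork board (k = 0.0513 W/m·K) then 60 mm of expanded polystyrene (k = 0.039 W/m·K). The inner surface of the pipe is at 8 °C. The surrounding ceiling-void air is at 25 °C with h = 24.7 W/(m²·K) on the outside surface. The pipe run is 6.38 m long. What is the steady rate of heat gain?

Q ≈ 28.9 W

Treating each annulus and film as a series resistance:
R_cast iron pipe wall = ln(62.4/60)/(2π×52.1×6.38) = 1.878×10^-5 K/W
R_cork board = ln(122.4/62.4)/(2π×0.0513×6.38) = 0.3276 K/W
R_expanded polystyrene = ln(182.4/122.4)/(2π×0.039×6.38) = 0.2552 K/W
R_outer film = 1/(h_o·2πr_oL) = 1/(24.7×2π×0.1824×6.38) = 0.005537 K/W
R_total = 0.5883 K/W
Q = ΔT/R_total = 17/0.5883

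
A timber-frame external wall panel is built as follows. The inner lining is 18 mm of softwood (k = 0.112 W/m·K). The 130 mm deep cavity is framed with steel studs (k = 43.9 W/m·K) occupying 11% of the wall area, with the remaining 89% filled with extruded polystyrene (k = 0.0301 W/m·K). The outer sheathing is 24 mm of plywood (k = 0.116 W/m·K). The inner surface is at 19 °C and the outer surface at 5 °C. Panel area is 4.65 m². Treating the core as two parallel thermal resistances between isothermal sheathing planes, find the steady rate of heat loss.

Sheathing layers in series; stud and cavity paths in parallel between them.
R_inner = 0.018/(0.112×4.65) = 0.03456 K/W
R_stud  = 0.13/(43.9×0.11×4.65) = 0.005789 K/W
R_cav   = 0.13/(0.0301×0.89×4.65) = 1.044 K/W
1/R_core = 1/R_stud + 1/R_cav → R_core = 0.005757 K/W
R_outer = 0.024/(0.116×4.65) = 0.04449 K/W
R_total = 0.08481 K/W
Q = ΔT/R_total = 14/0.08481

Q ≈ 165 W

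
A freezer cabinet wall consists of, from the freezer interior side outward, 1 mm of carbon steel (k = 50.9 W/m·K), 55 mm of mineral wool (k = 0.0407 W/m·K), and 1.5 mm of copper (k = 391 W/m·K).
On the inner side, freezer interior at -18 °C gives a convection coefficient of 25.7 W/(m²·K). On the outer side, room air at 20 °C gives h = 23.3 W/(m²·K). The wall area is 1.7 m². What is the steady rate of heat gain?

Q ≈ 45.1 W

Thermal resistances in series:
R_inner film = 1/(h_i·A) = 1/(25.7×1.7) = 0.02289 K/W
R_carbon steel = L/(kA) = 0.001/(50.9×1.7) = 1.156×10^-5 K/W
R_mineral wool = L/(kA) = 0.055/(0.0407×1.7) = 0.7949 K/W
R_copper = L/(kA) = 0.0015/(391×1.7) = 2.257×10^-6 K/W
R_outer film = 1/(h_o·A) = 1/(23.3×1.7) = 0.02525 K/W
R_total = 0.8431 K/W
Q = ΔT / R_total = 38 / 0.8431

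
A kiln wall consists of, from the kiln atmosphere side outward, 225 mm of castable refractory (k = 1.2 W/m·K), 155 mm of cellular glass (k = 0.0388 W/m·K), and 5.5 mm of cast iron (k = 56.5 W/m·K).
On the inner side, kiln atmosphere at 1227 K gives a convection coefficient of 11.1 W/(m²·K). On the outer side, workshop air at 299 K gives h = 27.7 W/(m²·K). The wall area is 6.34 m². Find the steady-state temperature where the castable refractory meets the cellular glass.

Model the wall as resistances in series:
R_inner film = 1/(h_i·A) = 1/(11.1×6.34) = 0.01421 K/W
R_castable refractory = L/(kA) = 0.225/(1.2×6.34) = 0.02957 K/W
R_cellular glass = L/(kA) = 0.155/(0.0388×6.34) = 0.6301 K/W
R_cast iron = L/(kA) = 0.0055/(56.5×6.34) = 1.535×10^-5 K/W
R_outer film = 1/(h_o·A) = 1/(27.7×6.34) = 0.005694 K/W
R_total = 0.6796 K/W;  Q = ΔT/R_total = 928/0.6796 = 1366 W
T_interface = T_inner − Q·ΣR(inner→interface) = 1227 − 1370×0.04378

T ≈ 1170 K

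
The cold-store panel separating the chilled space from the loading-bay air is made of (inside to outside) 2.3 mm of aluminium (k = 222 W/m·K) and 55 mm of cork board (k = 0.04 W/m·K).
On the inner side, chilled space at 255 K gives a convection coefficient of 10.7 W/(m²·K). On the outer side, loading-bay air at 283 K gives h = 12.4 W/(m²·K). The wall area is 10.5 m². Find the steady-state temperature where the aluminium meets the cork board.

Model the wall as resistances in series:
R_inner film = 1/(h_i·A) = 1/(10.7×10.5) = 0.008901 K/W
R_aluminium = L/(kA) = 0.0023/(222×10.5) = 9.867×10^-7 K/W
R_cork board = L/(kA) = 0.055/(0.04×10.5) = 0.131 K/W
R_outer film = 1/(h_o·A) = 1/(12.4×10.5) = 0.00768 K/W
R_total = 0.1475 K/W;  Q = ΔT/R_total = 28/0.1475 = 189.8 W
T_interface = T_inner + Q·ΣR(inner→interface) = 255 + 190×0.008902

T ≈ 257 K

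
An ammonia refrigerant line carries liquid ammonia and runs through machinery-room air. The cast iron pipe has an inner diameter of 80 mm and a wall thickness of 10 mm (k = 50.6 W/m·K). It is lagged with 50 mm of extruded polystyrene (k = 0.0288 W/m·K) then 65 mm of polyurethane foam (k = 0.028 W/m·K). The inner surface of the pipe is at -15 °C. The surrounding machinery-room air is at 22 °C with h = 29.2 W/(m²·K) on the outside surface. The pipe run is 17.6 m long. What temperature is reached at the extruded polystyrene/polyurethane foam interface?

T ≈ 6.12 °C

Treating each annulus and film as a series resistance:
R_cast iron pipe wall = ln(50/40)/(2π×50.6×17.6) = 3.988×10^-5 K/W
R_extruded polystyrene = ln(100/50)/(2π×0.0288×17.6) = 0.2176 K/W
R_polyurethane foam = ln(165/100)/(2π×0.028×17.6) = 0.1617 K/W
R_outer film = 1/(h_o·2πr_oL) = 1/(29.2×2π×0.165×17.6) = 0.001877 K/W
R_total = 0.3813 K/W
Q = ΔT/R_total = 37/0.3813
Q = 97 W
T_interface = T_inner + Q·ΣR(inner→interface) = -15 + 97×0.2177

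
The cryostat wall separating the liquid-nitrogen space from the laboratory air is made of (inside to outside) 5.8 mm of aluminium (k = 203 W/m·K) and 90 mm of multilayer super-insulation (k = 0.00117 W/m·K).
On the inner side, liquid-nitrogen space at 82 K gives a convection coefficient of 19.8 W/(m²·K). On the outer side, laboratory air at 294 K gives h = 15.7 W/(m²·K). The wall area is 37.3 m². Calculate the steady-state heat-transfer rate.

Q ≈ 103 W

Treating each layer as a thermal resistance in series:
R_inner film = 1/(h_i·A) = 1/(19.8×37.3) = 0.001354 K/W
R_aluminium = L/(kA) = 0.0058/(203×37.3) = 7.66×10^-7 K/W
R_multilayer super-insulation = L/(kA) = 0.09/(0.00117×37.3) = 2.062 K/W
R_outer film = 1/(h_o·A) = 1/(15.7×37.3) = 0.001708 K/W
R_total = 2.065 K/W
Q = ΔT / R_total = 212 / 2.065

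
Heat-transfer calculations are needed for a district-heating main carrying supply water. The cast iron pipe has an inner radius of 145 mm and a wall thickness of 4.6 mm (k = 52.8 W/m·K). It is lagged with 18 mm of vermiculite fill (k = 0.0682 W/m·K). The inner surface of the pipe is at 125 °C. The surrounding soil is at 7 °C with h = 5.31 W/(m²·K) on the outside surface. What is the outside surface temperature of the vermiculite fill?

T ≈ 54.5 °C

Cylindrical conduction, so R = ln(r₂/r₁)/(2πkL) per layer, in series:
R_cast iron pipe wall = ln(149.6/145)/(2π×52.8×1) = 9.414×10^-5 K/W
R_vermiculite fill = ln(167.6/149.6)/(2π×0.0682×1) = 0.2651 K/W
R_outer film = 1/(h_o·2πr_oL) = 1/(5.31×2π×0.1676×1) = 0.1788 K/W
R_total = 0.4441 K/W
Q = ΔT/R_total = 118/0.4441
Q = 266 W/m
T_interface = T_inner − Q·ΣR(inner→interface) = 125 − 266×0.2652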